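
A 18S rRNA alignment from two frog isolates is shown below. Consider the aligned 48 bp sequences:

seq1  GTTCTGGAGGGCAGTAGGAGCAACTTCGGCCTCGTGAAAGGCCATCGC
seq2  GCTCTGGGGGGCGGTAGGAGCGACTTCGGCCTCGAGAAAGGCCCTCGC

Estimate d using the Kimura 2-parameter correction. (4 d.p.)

Of 48 sites, 4 differences are transitions and 2 are transversions, so P = 4/48 ≈ 0.083333 and Q = 2/48 ≈ 0.041667.
Under the Kimura two-parameter model, d = −½ ln(1 − 2P − Q) − ¼ ln(1 − 2Q).
1 − 2P − Q = 0.791667, giving −½ ln(0.791667) = 0.116807.
1 − 2Q = 0.916666, giving −¼ ln(0.916666) = 0.021753.
d = 0.116807 + 0.021753 = 0.138560.

0.1386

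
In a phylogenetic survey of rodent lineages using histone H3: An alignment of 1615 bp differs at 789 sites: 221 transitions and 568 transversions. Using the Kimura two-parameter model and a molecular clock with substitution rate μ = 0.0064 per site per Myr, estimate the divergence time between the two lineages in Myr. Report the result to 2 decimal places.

62.09

P = 221/1615 ≈ 0.136842 and Q = 568/1615 ≈ 0.351703.
Under the Kimura two-parameter model, d = −½ ln(1 − 2P − Q) − ¼ ln(1 − 2Q).
1 − 2P − Q = 0.374613, giving −½ ln(0.374613) = 0.490931.
1 − 2Q = 0.296594, giving −¼ ln(0.296594) = 0.303848.
d = 0.490931 + 0.303848 = 0.794779.
Under a molecular clock d = 2μt, so t = d/(2μ) = 0.794779 / (2 × 0.0064) = 62.09 Myr.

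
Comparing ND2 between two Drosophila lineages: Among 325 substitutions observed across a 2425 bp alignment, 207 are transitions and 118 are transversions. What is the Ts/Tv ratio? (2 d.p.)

1.75

R = 207/118 = 1.754237… ≈ 1.75 (to 2 d.p.).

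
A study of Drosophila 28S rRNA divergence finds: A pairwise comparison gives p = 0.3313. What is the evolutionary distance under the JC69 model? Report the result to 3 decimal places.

0.437

d = −(3/4) ln(1 − 4p/3) = −0.75 ln(1 − 0.441733) = −0.75 ln(0.558267)
  = −0.75 × (-0.582918) = 0.437189 substitutions/site.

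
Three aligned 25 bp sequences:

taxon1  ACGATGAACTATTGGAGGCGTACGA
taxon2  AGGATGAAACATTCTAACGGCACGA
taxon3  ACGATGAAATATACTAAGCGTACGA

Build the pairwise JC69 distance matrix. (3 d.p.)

d(taxon1,taxon2) = 0.490, d(taxon1,taxon3) = 0.233, d(taxon2,taxon3) = 0.289

taxon1–taxon2: 9/25 sites differ → p = 0.36, d = −0.75 ln(1 − 0.48) = 0.490445 ≈ 0.490.
taxon1–taxon3: 5/25 sites differ → p = 0.2, d = −0.75 ln(1 − 0.266667) = 0.232617 ≈ 0.233.
taxon2–taxon3: 6/25 sites differ → p = 0.24, d = −0.75 ln(1 − 0.32) = 0.289247 ≈ 0.289.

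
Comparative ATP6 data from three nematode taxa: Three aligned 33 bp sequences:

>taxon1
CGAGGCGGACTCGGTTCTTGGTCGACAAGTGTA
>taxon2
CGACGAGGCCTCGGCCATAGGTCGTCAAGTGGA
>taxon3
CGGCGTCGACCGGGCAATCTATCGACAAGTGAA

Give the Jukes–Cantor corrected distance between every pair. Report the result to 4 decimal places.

taxon1–taxon2: 9/33 sites differ → p ≈ 0.272727, d = −0.75 ln(1 − 0.363636) = 0.338988 ≈ 0.3390.
taxon1–taxon3: 13/33 sites differ → p ≈ 0.393939, d = −0.75 ln(1 − 0.525252) = 0.558728 ≈ 0.5587.
taxon2–taxon3: 12/33 sites differ → p ≈ 0.363636, d = −0.75 ln(1 − 0.484848) = 0.497470 ≈ 0.4975.

d(taxon1,taxon2) = 0.3390, d(taxon1,taxon3) = 0.5587, d(taxon2,taxon3) = 0.4975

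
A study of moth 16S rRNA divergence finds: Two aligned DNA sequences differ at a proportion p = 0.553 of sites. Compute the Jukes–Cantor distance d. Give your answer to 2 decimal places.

d = −(3/4) ln(1 − 4p/3) = −0.75 ln(1 − 0.737333) = −0.75 ln(0.262667)
  = −0.75 × (-1.336868) = 1.002651 substitutions/site.

1.00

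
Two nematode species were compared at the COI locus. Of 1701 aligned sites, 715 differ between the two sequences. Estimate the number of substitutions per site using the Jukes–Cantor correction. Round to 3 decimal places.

0.617

p = 715/1701 ≈ 0.420341.
d = −(3/4) ln(1 − 4p/3) = −0.75 ln(1 − 0.560455) = −0.75 ln(0.439545)
  = −0.75 × (-0.822015) = 0.616511 substitutions/site.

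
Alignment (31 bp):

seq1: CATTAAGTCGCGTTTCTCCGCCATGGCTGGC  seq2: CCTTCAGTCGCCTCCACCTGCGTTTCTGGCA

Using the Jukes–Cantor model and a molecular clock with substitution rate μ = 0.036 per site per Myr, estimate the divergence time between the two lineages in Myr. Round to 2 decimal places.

The sequences differ at 16 of 31 sites, so p = 16/31 ≈ 0.516129.
d = −(3/4) ln(1 − 4p/3) = −0.75 ln(1 − 0.688172) = −0.75 ln(0.311828)
  = −0.75 × (-1.165304) = 0.873978 substitutions/site.
Under a molecular clock d = 2μt, so t = d/(2μ) = 0.873978 / (2 × 0.036) = 12.14 Myr.

12.14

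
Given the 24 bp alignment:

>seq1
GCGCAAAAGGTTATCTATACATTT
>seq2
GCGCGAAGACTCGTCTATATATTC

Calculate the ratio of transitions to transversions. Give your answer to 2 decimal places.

Transitions are A↔G and C↔T; transversions are all other mismatches.
Transitions: 7. Transversions: 1.
R = 7/1 = 7.00.

7.00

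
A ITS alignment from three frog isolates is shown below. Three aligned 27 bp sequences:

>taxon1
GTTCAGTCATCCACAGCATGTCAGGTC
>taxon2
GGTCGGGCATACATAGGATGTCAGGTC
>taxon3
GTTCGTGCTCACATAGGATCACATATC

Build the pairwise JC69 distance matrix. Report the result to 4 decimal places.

d(taxon1,taxon2) = 0.2635, d(taxon1,taxon3) = 0.6735, d(taxon2,taxon3) = 0.3770

taxon1–taxon2: 6/27 sites differ → p ≈ 0.222222, d = −0.75 ln(1 − 0.296296) = 0.263548 ≈ 0.2635.
taxon1–taxon3: 12/27 sites differ → p ≈ 0.444444, d = −0.75 ln(1 − 0.592592) = 0.673455 ≈ 0.6735.
taxon2–taxon3: 8/27 sites differ → p ≈ 0.296296, d = −0.75 ln(1 − 0.395061) = 0.376971 ≈ 0.3770.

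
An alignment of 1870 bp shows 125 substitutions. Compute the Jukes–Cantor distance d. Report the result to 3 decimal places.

0.070

p = 125/1870 ≈ 0.066845.
d = −(3/4) ln(1 − 4p/3) = −0.75 ln(1 − 0.089127) = −0.75 ln(0.910873)
  = −0.75 × (-0.093352) = 0.070014 substitutions/site.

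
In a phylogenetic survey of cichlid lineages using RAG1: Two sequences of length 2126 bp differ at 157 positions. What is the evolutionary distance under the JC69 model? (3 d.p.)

p = 157/2126 ≈ 0.073848.
d = −(3/4) ln(1 − 4p/3) = −0.75 ln(1 − 0.098464) = −0.75 ln(0.901536)
  = −0.75 × (-0.103655) = 0.077741 substitutions/site.

0.078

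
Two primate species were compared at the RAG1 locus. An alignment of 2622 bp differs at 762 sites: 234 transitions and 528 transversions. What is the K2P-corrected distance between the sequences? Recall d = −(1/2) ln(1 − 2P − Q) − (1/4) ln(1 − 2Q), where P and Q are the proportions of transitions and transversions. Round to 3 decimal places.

0.368

P = 234/2622 ≈ 0.089245 and Q = 528/2622 ≈ 0.201373.
Under the Kimura two-parameter model, d = −½ ln(1 − 2P − Q) − ¼ ln(1 − 2Q).
1 − 2P − Q = 0.620137, giving −½ ln(0.620137) = 0.238907.
1 − 2Q = 0.597254, giving −¼ ln(0.597254) = 0.128853.
d = 0.238907 + 0.128853 = 0.367760.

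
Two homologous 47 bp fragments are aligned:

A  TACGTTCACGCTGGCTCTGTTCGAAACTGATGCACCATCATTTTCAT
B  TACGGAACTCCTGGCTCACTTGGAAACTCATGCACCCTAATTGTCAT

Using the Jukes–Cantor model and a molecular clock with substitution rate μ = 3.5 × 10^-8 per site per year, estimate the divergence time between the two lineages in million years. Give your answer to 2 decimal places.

4.93

The sequences differ at 13 of 47 sites, so p = 13/47 ≈ 0.276596.
d = −(3/4) ln(1 − 4p/3) = −0.75 ln(1 − 0.368795) = −0.75 ln(0.631205)
  = −0.75 × (-0.460125) = 0.345094 substitutions/site.
Under a molecular clock d = 2μt, so t = d/(2μ) = 0.345094 / (2 × 3.5 × 10^-8) = 4.93 million years.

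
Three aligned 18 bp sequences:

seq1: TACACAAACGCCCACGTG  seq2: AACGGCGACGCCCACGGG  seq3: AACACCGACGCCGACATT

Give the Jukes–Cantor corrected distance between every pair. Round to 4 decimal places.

seq1–seq2: 6/18 sites differ → p ≈ 0.333333, d = −0.75 ln(1 − 0.444444) = 0.440839 ≈ 0.4408.
seq1–seq3: 6/18 sites differ → p ≈ 0.333333, d = −0.75 ln(1 − 0.444444) = 0.440839 ≈ 0.4408.
seq2–seq3: 6/18 sites differ → p ≈ 0.333333, d = −0.75 ln(1 − 0.444444) = 0.440839 ≈ 0.4408.

d(seq1,seq2) = 0.4408, d(seq1,seq3) = 0.4408, d(seq2,seq3) = 0.4408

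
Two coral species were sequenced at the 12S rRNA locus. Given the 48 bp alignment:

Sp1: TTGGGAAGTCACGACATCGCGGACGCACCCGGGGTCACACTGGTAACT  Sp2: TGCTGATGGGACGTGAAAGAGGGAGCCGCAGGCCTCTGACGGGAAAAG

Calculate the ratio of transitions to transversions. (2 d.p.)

0.04

Transitions are A↔G and C↔T; transversions are all other mismatches.
Transitions: 1. Transversions: 23.
R = 1/23 = 0.043478… ≈ 0.04 (to 2 d.p.).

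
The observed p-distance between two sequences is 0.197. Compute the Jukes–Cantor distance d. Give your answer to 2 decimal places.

0.23

d = −(3/4) ln(1 − 4p/3) = −0.75 ln(1 − 0.262667) = −0.75 ln(0.737333)
  = −0.75 × (-0.304716) = 0.228537 substitutions/site.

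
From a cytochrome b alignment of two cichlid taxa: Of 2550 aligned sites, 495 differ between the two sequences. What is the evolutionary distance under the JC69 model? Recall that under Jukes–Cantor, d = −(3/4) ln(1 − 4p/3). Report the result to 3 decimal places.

p = 495/2550 ≈ 0.194118.
d = −(3/4) ln(1 − 4p/3) = −0.75 ln(1 − 0.258824) = −0.75 ln(0.741176)
  = −0.75 × (-0.299517) = 0.224638 substitutions/site.

0.225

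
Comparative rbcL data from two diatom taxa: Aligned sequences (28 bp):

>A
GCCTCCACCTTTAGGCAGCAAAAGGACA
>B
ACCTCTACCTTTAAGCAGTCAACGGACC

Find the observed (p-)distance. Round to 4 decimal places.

The sequences differ at 7 of 28 positions (sites 1, 6, 14, 19, 20, 23, 28).
p = 7/28 = 0.2500.

0.2500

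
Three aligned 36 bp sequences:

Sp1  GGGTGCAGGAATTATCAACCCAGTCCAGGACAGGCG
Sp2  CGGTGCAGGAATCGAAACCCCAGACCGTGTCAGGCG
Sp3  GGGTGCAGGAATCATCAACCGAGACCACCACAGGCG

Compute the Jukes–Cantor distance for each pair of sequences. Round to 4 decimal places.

d(Sp1,Sp2) = 0.3470, d(Sp1,Sp3) = 0.1536, d(Sp2,Sp3) = 0.3470

Sp1–Sp2: 10/36 sites differ → p ≈ 0.277778, d = −0.75 ln(1 − 0.370371) = 0.346968 ≈ 0.3470.
Sp1–Sp3: 5/36 sites differ → p ≈ 0.138889, d = −0.75 ln(1 − 0.185185) = 0.153596 ≈ 0.1536.
Sp2–Sp3: 10/36 sites differ → p ≈ 0.277778, d = −0.75 ln(1 − 0.370371) = 0.346968 ≈ 0.3470.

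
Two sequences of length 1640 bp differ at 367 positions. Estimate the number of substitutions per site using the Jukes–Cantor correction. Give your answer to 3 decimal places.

p = 367/1640 ≈ 0.22378.
d = −(3/4) ln(1 − 4p/3) = −0.75 ln(1 − 0.298373) = −0.75 ln(0.701627)
  = −0.75 × (-0.354353) = 0.265765 substitutions/site.

0.266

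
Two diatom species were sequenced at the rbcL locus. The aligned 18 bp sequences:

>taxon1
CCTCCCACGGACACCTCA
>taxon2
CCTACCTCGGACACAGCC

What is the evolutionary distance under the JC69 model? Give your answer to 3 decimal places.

The sequences differ at 5 of 18 sites (4, 7, 15, 16, 18), so p = 5/18 ≈ 0.277778.
d = −(3/4) ln(1 − 4p/3) = −0.75 ln(1 − 0.370371) = −0.75 ln(0.629629)
  = −0.75 × (-0.462625) = 0.346969 substitutions/site.

0.347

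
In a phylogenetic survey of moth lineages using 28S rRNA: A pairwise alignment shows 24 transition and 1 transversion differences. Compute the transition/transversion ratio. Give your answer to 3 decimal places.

24.000

R = 24/1 = 24.000.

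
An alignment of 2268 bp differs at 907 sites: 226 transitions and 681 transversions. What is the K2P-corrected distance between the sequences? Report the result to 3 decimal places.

0.576

P = 226/2268 ≈ 0.099647 and Q = 681/2268 ≈ 0.300265.
Under the Kimura two-parameter model, d = −½ ln(1 − 2P − Q) − ¼ ln(1 − 2Q).
1 − 2P − Q = 0.500441, giving −½ ln(0.500441) = 0.346133.
1 − 2Q = 0.39947, giving −¼ ln(0.39947) = 0.229404.
d = 0.346133 + 0.229404 = 0.575537.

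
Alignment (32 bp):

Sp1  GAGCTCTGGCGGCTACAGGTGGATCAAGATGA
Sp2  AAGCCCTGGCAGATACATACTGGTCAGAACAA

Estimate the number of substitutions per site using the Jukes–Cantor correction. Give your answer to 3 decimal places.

0.585

The sequences differ at 13 of 32 sites, so p = 13/32 = 0.40625.
d = −(3/4) ln(1 − 4p/3) = −0.75 ln(1 − 0.541667) = −0.75 ln(0.458333)
  = −0.75 × (-0.780159) = 0.585119 substitutions/site.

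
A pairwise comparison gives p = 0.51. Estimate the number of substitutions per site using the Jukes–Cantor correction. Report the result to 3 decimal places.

0.855

d = −(3/4) ln(1 − 4p/3) = −0.75 ln(1 − 0.68) = −0.75 ln(0.32)
  = −0.75 × (-1.139434) = 0.854576 substitutions/site.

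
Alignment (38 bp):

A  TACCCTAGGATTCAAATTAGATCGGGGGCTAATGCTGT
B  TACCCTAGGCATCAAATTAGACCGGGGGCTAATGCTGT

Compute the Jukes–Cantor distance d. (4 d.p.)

The sequences differ at 3 of 38 sites (10, 11, 22), so p = 3/38 ≈ 0.078947.
d = −(3/4) ln(1 − 4p/3) = −0.75 ln(1 − 0.105263) = −0.75 ln(0.894737)
  = −0.75 × (-0.111225) = 0.083419 substitutions/site.

0.0834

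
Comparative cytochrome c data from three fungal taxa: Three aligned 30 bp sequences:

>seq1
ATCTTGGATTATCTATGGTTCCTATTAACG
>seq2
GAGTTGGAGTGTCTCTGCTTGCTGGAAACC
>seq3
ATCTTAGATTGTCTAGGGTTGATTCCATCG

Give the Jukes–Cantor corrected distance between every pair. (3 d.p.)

d(seq1,seq2) = 0.572, d(seq1,seq3) = 0.383, d(seq2,seq3) = 0.730

seq1–seq2: 12/30 sites differ → p = 0.4, d = −0.75 ln(1 − 0.533333) = 0.571605 ≈ 0.572.
seq1–seq3: 9/30 sites differ → p = 0.3, d = −0.75 ln(1 − 0.4) = 0.383119 ≈ 0.383.
seq2–seq3: 14/30 sites differ → p ≈ 0.466667, d = −0.75 ln(1 − 0.622223) = 0.730088 ≈ 0.730.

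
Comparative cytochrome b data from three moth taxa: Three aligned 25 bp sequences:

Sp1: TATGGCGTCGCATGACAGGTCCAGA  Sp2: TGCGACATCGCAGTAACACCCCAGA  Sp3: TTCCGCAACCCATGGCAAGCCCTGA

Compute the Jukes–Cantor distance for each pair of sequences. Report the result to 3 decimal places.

d(Sp1,Sp2) = 0.663, d(Sp1,Sp3) = 0.572, d(Sp2,Sp3) = 0.766

Sp1–Sp2: 11/25 sites differ → p = 0.44, d = −0.75 ln(1 − 0.586667) = 0.662626 ≈ 0.663.
Sp1–Sp3: 10/25 sites differ → p = 0.4, d = −0.75 ln(1 − 0.533333) = 0.571605 ≈ 0.572.
Sp2–Sp3: 12/25 sites differ → p = 0.48, d = −0.75 ln(1 − 0.64) = 0.766238 ≈ 0.766.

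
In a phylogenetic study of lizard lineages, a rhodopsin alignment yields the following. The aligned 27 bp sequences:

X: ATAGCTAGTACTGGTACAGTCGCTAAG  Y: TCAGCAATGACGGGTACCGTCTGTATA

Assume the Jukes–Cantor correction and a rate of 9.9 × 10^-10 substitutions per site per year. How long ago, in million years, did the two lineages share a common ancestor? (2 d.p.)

The sequences differ at 11 of 27 sites, so p = 11/27 ≈ 0.407407.
d = −(3/4) ln(1 − 4p/3) = −0.75 ln(1 − 0.543209) = −0.75 ln(0.456791)
  = −0.75 × (-0.783529) = 0.587647 substitutions/site.
Under a molecular clock d = 2μt, so t = d/(2μ) = 0.587647 / (2 × 9.9 × 10^-10) = 296.79 million years.

296.79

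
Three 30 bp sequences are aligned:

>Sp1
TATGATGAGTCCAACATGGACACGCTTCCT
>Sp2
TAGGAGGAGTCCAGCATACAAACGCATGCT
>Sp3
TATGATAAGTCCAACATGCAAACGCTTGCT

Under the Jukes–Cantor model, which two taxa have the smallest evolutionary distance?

Sp1–Sp2: 8/30 differ, p = 0.267, d = 0.330.
Sp1–Sp3: 4/30 differ, p = 0.133, d = 0.147.
Sp2–Sp3: 6/30 differ, p = 0.200, d = 0.233.
The smallest distance is between Sp1 and Sp3.

Sp1 and Sp3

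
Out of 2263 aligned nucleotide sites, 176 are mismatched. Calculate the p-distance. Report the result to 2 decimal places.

p = 176/2263 = 0.077772… ≈ 0.08 (to 2 d.p.).

0.08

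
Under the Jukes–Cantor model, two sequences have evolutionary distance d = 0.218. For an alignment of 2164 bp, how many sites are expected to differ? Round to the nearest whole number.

Invert JC69: p = (3/4)(1 − e^(−4d/3)) = 0.75 × (1 − e^(-0.290667)) = 0.75 × (1 − 0.747765) = 0.189176.
Expected differing sites = pL ≈ 0.189176 × 2164 = 409.376864 ≈ 409.

409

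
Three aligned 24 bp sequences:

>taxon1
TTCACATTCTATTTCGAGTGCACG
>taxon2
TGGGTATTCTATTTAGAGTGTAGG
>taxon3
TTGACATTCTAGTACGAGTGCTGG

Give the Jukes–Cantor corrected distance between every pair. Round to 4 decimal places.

d(taxon1,taxon2) = 0.3694, d(taxon1,taxon3) = 0.2441, d(taxon2,taxon3) = 0.4408

taxon1–taxon2: 7/24 sites differ → p ≈ 0.291667, d = −0.75 ln(1 − 0.388889) = 0.369358 ≈ 0.3694.
taxon1–taxon3: 5/24 sites differ → p ≈ 0.208333, d = −0.75 ln(1 − 0.277777) = 0.244066 ≈ 0.2441.
taxon2–taxon3: 8/24 sites differ → p ≈ 0.333333, d = −0.75 ln(1 − 0.444444) = 0.440839 ≈ 0.4408.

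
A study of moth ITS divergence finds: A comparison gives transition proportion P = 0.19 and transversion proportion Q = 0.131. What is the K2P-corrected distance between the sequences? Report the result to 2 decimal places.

Under the Kimura two-parameter model, d = −½ ln(1 − 2P − Q) − ¼ ln(1 − 2Q).
1 − 2P − Q = 0.489, giving −½ ln(0.489) = 0.357696.
1 − 2Q = 0.738, giving −¼ ln(0.738) = 0.075953.
d = 0.357696 + 0.075953 = 0.433649.

0.43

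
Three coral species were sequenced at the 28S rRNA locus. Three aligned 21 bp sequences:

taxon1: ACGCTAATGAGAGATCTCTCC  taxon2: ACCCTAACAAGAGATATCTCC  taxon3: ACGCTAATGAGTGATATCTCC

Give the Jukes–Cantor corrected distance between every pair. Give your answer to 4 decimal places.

d(taxon1,taxon2) = 0.2197, d(taxon1,taxon3) = 0.1019, d(taxon2,taxon3) = 0.2197

taxon1–taxon2: 4/21 sites differ → p ≈ 0.190476, d = −0.75 ln(1 − 0.253968) = 0.219740 ≈ 0.2197.
taxon1–taxon3: 2/21 sites differ → p ≈ 0.095238, d = −0.75 ln(1 − 0.126984) = 0.101851 ≈ 0.1019.
taxon2–taxon3: 4/21 sites differ → p ≈ 0.190476, d = −0.75 ln(1 − 0.253968) = 0.219740 ≈ 0.2197.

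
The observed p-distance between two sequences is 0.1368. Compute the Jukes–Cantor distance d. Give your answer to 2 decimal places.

0.15

d = −(3/4) ln(1 − 4p/3) = −0.75 ln(1 − 0.1824) = −0.75 ln(0.8176)
  = −0.75 × (-0.201382) = 0.151037 substitutions/site.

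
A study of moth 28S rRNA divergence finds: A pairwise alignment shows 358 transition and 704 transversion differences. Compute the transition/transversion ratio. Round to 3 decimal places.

R = 358/704 = 0.508522… ≈ 0.509 (to 3 d.p.).

0.509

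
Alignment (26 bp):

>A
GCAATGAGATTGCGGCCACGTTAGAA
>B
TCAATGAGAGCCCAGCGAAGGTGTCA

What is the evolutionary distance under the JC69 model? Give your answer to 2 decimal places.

The sequences differ at 11 of 26 sites, so p = 11/26 ≈ 0.423077.
d = −(3/4) ln(1 − 4p/3) = −0.75 ln(1 − 0.564103) = −0.75 ln(0.435897)
  = −0.75 × (-0.830349) = 0.622762 substitutions/site.

0.62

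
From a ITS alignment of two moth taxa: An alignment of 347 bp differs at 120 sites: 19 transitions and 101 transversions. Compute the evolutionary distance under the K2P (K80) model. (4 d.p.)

P = 19/347 ≈ 0.054755 and Q = 101/347 ≈ 0.291066.
Under the Kimura two-parameter model, d = −½ ln(1 − 2P − Q) − ¼ ln(1 − 2Q).
1 − 2P − Q = 0.599424, giving −½ ln(0.599424) = 0.255893.
1 − 2Q = 0.417868, giving −¼ ln(0.417868) = 0.218147.
d = 0.255893 + 0.218147 = 0.474040.

0.4740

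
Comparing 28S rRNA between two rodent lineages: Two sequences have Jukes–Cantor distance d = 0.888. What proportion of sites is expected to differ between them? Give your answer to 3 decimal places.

p = (3/4)(1 − e^(−4d/3)) = 0.75 × (1 − e^(-1.184)) = 0.75 × (1 − 0.306052) = 0.520461.

0.520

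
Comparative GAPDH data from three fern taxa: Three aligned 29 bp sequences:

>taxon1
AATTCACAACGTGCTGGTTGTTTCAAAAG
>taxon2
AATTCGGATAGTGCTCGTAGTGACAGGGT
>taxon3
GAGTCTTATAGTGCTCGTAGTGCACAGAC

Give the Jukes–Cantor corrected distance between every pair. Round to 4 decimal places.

taxon1–taxon2: 12/29 sites differ → p ≈ 0.413793, d = −0.75 ln(1 − 0.551724) = 0.601760 ≈ 0.6018.
taxon1–taxon3: 14/29 sites differ → p ≈ 0.482759, d = −0.75 ln(1 − 0.643679) = 0.773942 ≈ 0.7739.
taxon2–taxon3: 10/29 sites differ → p ≈ 0.344828, d = −0.75 ln(1 − 0.459771) = 0.461822 ≈ 0.4618.

d(taxon1,taxon2) = 0.6018, d(taxon1,taxon3) = 0.7739, d(taxon2,taxon3) = 0.4618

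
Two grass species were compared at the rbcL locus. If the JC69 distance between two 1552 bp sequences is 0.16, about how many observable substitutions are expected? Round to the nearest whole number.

224

Invert JC69: p = (3/4)(1 − e^(−4d/3)) = 0.75 × (1 − e^(-0.213333)) = 0.75 × (1 − 0.807887) = 0.144085.
Expected differing sites = pL ≈ 0.144085 × 1552 = 223.61992 ≈ 224.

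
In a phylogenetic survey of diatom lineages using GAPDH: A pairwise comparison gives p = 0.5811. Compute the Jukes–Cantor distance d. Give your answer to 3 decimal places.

d = −(3/4) ln(1 − 4p/3) = −0.75 ln(1 − 0.7748) = −0.75 ln(0.2252)
  = −0.75 × (-1.490766) = 1.118075 substitutions/site.

1.118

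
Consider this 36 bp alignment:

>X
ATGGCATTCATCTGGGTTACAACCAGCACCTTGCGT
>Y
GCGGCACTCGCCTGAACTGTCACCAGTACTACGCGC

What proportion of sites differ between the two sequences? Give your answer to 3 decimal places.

0.444

The sequences differ at 16 of 36 positions.
p = 16/36 = 0.444444… ≈ 0.444 (to 3 d.p.).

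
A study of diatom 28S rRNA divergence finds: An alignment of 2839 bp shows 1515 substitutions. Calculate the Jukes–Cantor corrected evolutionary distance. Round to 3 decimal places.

0.932

p = 1515/2839 ≈ 0.533639.
d = −(3/4) ln(1 − 4p/3) = −0.75 ln(1 − 0.711519) = −0.75 ln(0.288481)
  = −0.75 × (-1.243126) = 0.932345 substitutions/site.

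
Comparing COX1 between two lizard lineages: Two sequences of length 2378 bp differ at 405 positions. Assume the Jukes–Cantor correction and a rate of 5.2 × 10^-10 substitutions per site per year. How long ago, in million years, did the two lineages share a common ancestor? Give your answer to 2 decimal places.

185.76

p = 405/2378 ≈ 0.170311.
d = −(3/4) ln(1 − 4p/3) = −0.75 ln(1 − 0.227081) = −0.75 ln(0.772919)
  = −0.75 × (-0.257581) = 0.193186 substitutions/site.
Under a molecular clock d = 2μt, so t = d/(2μ) = 0.193186 / (2 × 5.2 × 10^-10) = 185.76 million years.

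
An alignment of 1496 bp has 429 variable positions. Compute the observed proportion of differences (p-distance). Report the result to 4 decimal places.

0.2868

p = 429/1496 = 0.286764… ≈ 0.2868 (to 4 d.p.).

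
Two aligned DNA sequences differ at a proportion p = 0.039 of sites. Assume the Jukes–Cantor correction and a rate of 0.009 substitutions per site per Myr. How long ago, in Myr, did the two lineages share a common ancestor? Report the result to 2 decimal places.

d = −(3/4) ln(1 − 4p/3) = −0.75 ln(1 − 0.052) = −0.75 ln(0.948)
  = −0.75 × (-0.053401) = 0.040051 substitutions/site.
Under a molecular clock d = 2μt, so t = d/(2μ) = 0.040051 / (2 × 0.009) = 2.23 Myr.

2.23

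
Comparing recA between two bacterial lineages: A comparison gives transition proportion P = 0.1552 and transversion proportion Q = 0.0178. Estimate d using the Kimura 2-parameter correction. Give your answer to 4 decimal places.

Under the Kimura two-parameter model, d = −½ ln(1 − 2P − Q) − ¼ ln(1 − 2Q).
1 − 2P − Q = 0.6718, giving −½ ln(0.6718) = 0.198897.
1 − 2Q = 0.9644, giving −¼ ln(0.9644) = 0.009062.
d = 0.198897 + 0.009062 = 0.207959.

0.2080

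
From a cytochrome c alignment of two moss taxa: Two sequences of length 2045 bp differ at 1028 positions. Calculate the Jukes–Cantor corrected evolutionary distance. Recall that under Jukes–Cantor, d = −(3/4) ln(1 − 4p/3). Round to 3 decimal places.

0.832

p = 1028/2045 ≈ 0.502689.
d = −(3/4) ln(1 − 4p/3) = −0.75 ln(1 − 0.670252) = −0.75 ln(0.329748)
  = −0.75 × (-1.109427) = 0.832070 substitutions/site.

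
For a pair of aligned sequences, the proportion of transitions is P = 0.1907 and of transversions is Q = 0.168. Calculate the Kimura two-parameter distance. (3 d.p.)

0.501

Under the Kimura two-parameter model, d = −½ ln(1 − 2P − Q) − ¼ ln(1 − 2Q).
1 − 2P − Q = 0.4506, giving −½ ln(0.4506) = 0.398588.
1 − 2Q = 0.664, giving −¼ ln(0.664) = 0.102368.
d = 0.398588 + 0.102368 = 0.500956.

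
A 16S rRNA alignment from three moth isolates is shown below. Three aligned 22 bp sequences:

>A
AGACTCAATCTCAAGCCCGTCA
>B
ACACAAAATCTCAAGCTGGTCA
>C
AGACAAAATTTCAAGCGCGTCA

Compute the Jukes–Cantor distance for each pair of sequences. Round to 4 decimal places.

A–B: 5/22 sites differ → p ≈ 0.227273, d = −0.75 ln(1 − 0.303031) = 0.270761 ≈ 0.2708.
A–C: 4/22 sites differ → p ≈ 0.181818, d = −0.75 ln(1 − 0.242424) = 0.208224 ≈ 0.2082.
B–C: 4/22 sites differ → p ≈ 0.181818, d = −0.75 ln(1 − 0.242424) = 0.208224 ≈ 0.2082.

d(A,B) = 0.2708, d(A,C) = 0.2082, d(B,C) = 0.2082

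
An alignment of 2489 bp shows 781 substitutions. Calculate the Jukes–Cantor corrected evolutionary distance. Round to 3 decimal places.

p = 781/2489 ≈ 0.313781.
d = −(3/4) ln(1 − 4p/3) = −0.75 ln(1 − 0.418375) = −0.75 ln(0.581625)
  = −0.75 × (-0.541929) = 0.406447 substitutions/site.

0.406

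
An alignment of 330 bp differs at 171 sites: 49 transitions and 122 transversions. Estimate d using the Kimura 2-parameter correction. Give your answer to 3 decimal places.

0.885

P = 49/330 ≈ 0.148485 and Q = 122/330 ≈ 0.369697.
Under the Kimura two-parameter model, d = −½ ln(1 − 2P − Q) − ¼ ln(1 − 2Q).
1 − 2P − Q = 0.333333, giving −½ ln(0.333333) = 0.549307.
1 − 2Q = 0.260606, giving −¼ ln(0.260606) = 0.336186.
d = 0.549307 + 0.336186 = 0.885493.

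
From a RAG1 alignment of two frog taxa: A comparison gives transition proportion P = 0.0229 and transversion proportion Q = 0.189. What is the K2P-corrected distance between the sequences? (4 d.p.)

0.2525

Under the Kimura two-parameter model, d = −½ ln(1 − 2P − Q) − ¼ ln(1 − 2Q).
1 − 2P − Q = 0.7652, giving −½ ln(0.7652) = 0.133809.
1 − 2Q = 0.622, giving −¼ ln(0.622) = 0.118704.
d = 0.133809 + 0.118704 = 0.252513.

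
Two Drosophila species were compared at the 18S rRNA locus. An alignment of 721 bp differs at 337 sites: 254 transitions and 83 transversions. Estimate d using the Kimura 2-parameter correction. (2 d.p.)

0.92

P = 254/721 ≈ 0.352288 and Q = 83/721 ≈ 0.115118.
Under the Kimura two-parameter model, d = −½ ln(1 − 2P − Q) − ¼ ln(1 − 2Q).
1 − 2P − Q = 0.180306, giving −½ ln(0.180306) = 0.856550.
1 − 2Q = 0.769764, giving −¼ ln(0.769764) = 0.065418.
d = 0.856550 + 0.065418 = 0.921968.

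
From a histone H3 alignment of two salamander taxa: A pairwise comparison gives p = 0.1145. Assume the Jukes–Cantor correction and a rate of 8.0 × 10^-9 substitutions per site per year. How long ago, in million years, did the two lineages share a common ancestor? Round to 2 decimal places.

7.77

d = −(3/4) ln(1 − 4p/3) = −0.75 ln(1 − 0.152667) = −0.75 ln(0.847333)
  = −0.75 × (-0.165662) = 0.124247 substitutions/site.
Under a molecular clock d = 2μt, so t = d/(2μ) = 0.124247 / (2 × 8.0 × 10^-9) = 7.77 million years.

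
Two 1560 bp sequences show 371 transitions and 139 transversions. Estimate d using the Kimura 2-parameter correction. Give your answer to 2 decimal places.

P = 371/1560 ≈ 0.237821 and Q = 139/1560 ≈ 0.089103.
Under the Kimura two-parameter model, d = −½ ln(1 − 2P − Q) − ¼ ln(1 − 2Q).
1 − 2P − Q = 0.435255, giving −½ ln(0.435255) = 0.415912.
1 − 2Q = 0.821794, giving −¼ ln(0.821794) = 0.049066.
d = 0.415912 + 0.049066 = 0.464978.

0.46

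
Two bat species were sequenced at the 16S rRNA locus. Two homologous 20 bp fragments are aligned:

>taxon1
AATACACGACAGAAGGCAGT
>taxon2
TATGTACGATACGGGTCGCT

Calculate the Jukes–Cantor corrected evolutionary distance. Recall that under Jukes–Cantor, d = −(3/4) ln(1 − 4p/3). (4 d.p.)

0.8240

The sequences differ at 10 of 20 sites (1, 4, 5, 10, 12, 13, 14, 16, 18, 19), so p = 10/20 = 0.5.
d = −(3/4) ln(1 − 4p/3) = −0.75 ln(1 − 0.666667) = −0.75 ln(0.333333)
  = −0.75 × (-1.098613) = 0.823960 substitutions/site.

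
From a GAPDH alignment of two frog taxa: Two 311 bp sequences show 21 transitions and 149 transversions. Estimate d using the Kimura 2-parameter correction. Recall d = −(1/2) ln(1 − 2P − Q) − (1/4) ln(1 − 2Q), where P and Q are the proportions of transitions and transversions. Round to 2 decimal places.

P = 21/311 ≈ 0.067524 and Q = 149/311 ≈ 0.4791.
Under the Kimura two-parameter model, d = −½ ln(1 − 2P − Q) − ¼ ln(1 − 2Q).
1 − 2P − Q = 0.385852, giving −½ ln(0.385852) = 0.476151.
1 − 2Q = 0.0418, giving −¼ ln(0.0418) = 0.793715.
d = 0.476151 + 0.793715 = 1.269866.

1.27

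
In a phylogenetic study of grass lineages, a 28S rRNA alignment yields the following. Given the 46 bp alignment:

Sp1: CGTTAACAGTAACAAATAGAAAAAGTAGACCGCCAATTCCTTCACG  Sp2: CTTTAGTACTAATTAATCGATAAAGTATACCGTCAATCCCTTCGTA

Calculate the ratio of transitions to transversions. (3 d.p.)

1.333

Transitions are A↔G and C↔T; transversions are all other mismatches.
Transitions: 8. Transversions: 6.
R = 8/6 = 1.333333… ≈ 1.333 (to 3 d.p.).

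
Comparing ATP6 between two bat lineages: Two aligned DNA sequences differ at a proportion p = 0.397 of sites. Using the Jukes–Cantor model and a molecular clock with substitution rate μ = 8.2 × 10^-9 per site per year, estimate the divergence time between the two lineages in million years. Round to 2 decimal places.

d = −(3/4) ln(1 − 4p/3) = −0.75 ln(1 − 0.529333) = −0.75 ln(0.470667)
  = −0.75 × (-0.753604) = 0.565203 substitutions/site.
Under a molecular clock d = 2μt, so t = d/(2μ) = 0.565203 / (2 × 8.2 × 10^-9) = 34.46 million years.

34.46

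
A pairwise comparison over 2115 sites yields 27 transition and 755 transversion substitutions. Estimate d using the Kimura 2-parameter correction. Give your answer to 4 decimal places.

P = 27/2115 ≈ 0.012766 and Q = 755/2115 ≈ 0.356974.
Under the Kimura two-parameter model, d = −½ ln(1 − 2P − Q) − ¼ ln(1 − 2Q).
1 − 2P − Q = 0.617494, giving −½ ln(0.617494) = 0.241043.
1 − 2Q = 0.286052, giving −¼ ln(0.286052) = 0.312895.
d = 0.241043 + 0.312895 = 0.553938.

0.5539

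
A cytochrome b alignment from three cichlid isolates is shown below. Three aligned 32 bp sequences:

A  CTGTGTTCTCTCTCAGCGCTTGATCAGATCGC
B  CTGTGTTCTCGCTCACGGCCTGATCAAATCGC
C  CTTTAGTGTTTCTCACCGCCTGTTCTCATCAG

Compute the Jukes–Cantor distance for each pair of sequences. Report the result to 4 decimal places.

A–B: 5/32 sites differ → p = 0.15625, d = −0.75 ln(1 − 0.208333) = 0.175211 ≈ 0.1752.
A–C: 12/32 sites differ → p = 0.375, d = −0.75 ln(1 − 0.5) = 0.519860 ≈ 0.5199.
B–C: 12/32 sites differ → p = 0.375, d = −0.75 ln(1 − 0.5) = 0.519860 ≈ 0.5199.

d(A,B) = 0.1752, d(A,C) = 0.5199, d(B,C) = 0.5199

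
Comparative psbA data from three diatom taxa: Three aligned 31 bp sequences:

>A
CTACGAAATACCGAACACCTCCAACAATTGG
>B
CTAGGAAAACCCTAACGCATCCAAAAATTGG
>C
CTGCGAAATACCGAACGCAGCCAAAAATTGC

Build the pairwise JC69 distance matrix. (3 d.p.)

d(A,B) = 0.269, d(A,C) = 0.224, d(B,C) = 0.269

A–B: 7/31 sites differ → p ≈ 0.225806, d = −0.75 ln(1 − 0.301075) = 0.268659 ≈ 0.269.
A–C: 6/31 sites differ → p ≈ 0.193548, d = −0.75 ln(1 − 0.258064) = 0.223869 ≈ 0.224.
B–C: 7/31 sites differ → p ≈ 0.225806, d = −0.75 ln(1 − 0.301075) = 0.268659 ≈ 0.269.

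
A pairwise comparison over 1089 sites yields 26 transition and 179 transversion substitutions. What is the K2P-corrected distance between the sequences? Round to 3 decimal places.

P = 26/1089 ≈ 0.023875 and Q = 179/1089 ≈ 0.164371.
Under the Kimura two-parameter model, d = −½ ln(1 − 2P − Q) − ¼ ln(1 − 2Q).
1 − 2P − Q = 0.787879, giving −½ ln(0.787879) = 0.119205.
1 − 2Q = 0.671258, giving −¼ ln(0.671258) = 0.099650.
d = 0.119205 + 0.099650 = 0.218855.

0.219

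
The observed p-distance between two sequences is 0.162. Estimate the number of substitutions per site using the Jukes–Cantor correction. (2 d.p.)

d = −(3/4) ln(1 − 4p/3) = −0.75 ln(1 − 0.216) = −0.75 ln(0.784)
  = −0.75 × (-0.243346) = 0.182510 substitutions/site.

0.18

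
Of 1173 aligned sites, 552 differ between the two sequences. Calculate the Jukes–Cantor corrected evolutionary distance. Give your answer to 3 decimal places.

0.741

p = 552/1173 ≈ 0.470588.
d = −(3/4) ln(1 − 4p/3) = −0.75 ln(1 − 0.627451) = −0.75 ln(0.372549)
  = −0.75 × (-0.987387) = 0.740540 substitutions/site.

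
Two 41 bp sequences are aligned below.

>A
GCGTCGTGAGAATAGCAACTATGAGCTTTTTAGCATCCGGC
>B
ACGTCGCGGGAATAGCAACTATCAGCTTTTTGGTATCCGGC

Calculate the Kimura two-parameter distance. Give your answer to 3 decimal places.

Of 41 sites, 5 differences are transitions and 1 are transversions, so P = 5/41 ≈ 0.121951 and Q = 1/41 ≈ 0.02439.
Under the Kimura two-parameter model, d = −½ ln(1 − 2P − Q) − ¼ ln(1 − 2Q).
1 − 2P − Q = 0.731708, giving −½ ln(0.731708) = 0.156187.
1 − 2Q = 0.95122, giving −¼ ln(0.95122) = 0.012502.
d = 0.156187 + 0.012502 = 0.168689.

0.169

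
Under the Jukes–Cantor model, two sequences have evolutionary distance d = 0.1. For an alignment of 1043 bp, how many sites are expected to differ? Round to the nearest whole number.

Invert JC69: p = (3/4)(1 − e^(−4d/3)) = 0.75 × (1 − e^(-0.133333)) = 0.75 × (1 − 0.875174) = 0.093620.
Expected differing sites = pL ≈ 0.093620 × 1043 = 97.64566 ≈ 98.

98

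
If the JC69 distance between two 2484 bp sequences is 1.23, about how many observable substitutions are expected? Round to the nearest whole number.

1502

Invert JC69: p = (3/4)(1 − e^(−4d/3)) = 0.75 × (1 − e^(-1.64)) = 0.75 × (1 − 0.193980) = 0.604515.
Expected differing sites = pL ≈ 0.604515 × 2484 = 1501.61526 ≈ 1502.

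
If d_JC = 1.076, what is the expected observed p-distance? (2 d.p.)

0.57

p = (3/4)(1 − e^(−4d/3)) = 0.75 × (1 − e^(-1.434667)) = 0.75 × (1 − 0.238195) = 0.571354.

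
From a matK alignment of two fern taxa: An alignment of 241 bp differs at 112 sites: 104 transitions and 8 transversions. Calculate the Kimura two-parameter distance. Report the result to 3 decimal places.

P = 104/241 ≈ 0.431535 and Q = 8/241 ≈ 0.033195.
Under the Kimura two-parameter model, d = −½ ln(1 − 2P − Q) − ¼ ln(1 − 2Q).
1 − 2P − Q = 0.103735, giving −½ ln(0.103735) = 1.132958.
1 − 2Q = 0.93361, giving −¼ ln(0.93361) = 0.017174.
d = 1.132958 + 0.017174 = 1.150132.

1.150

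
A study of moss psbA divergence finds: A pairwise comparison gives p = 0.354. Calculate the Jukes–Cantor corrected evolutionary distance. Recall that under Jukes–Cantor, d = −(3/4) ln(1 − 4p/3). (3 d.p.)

d = −(3/4) ln(1 − 4p/3) = −0.75 ln(1 − 0.472) = −0.75 ln(0.528)
  = −0.75 × (-0.638659) = 0.478994 substitutions/site.

0.479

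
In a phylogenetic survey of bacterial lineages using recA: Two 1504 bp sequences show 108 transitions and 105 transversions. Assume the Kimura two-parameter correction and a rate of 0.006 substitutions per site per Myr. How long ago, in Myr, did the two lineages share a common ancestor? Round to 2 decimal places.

13.14

P = 108/1504 ≈ 0.071809 and Q = 105/1504 ≈ 0.069814.
Under the Kimura two-parameter model, d = −½ ln(1 − 2P − Q) − ¼ ln(1 − 2Q).
1 − 2P − Q = 0.786568, giving −½ ln(0.786568) = 0.120038.
1 − 2Q = 0.860372, giving −¼ ln(0.860372) = 0.037598.
d = 0.120038 + 0.037598 = 0.157636.
Under a molecular clock d = 2μt, so t = d/(2μ) = 0.157636 / (2 × 0.006) = 13.14 Myr.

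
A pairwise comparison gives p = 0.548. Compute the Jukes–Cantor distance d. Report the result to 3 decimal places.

d = −(3/4) ln(1 − 4p/3) = −0.75 ln(1 − 0.730667) = −0.75 ln(0.269333)
  = −0.75 × (-1.311807) = 0.983855 substitutions/site.

0.984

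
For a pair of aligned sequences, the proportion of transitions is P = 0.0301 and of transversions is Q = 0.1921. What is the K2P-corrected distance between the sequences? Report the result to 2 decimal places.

0.27

Under the Kimura two-parameter model, d = −½ ln(1 − 2P − Q) − ¼ ln(1 − 2Q).
1 − 2P − Q = 0.7477, giving −½ ln(0.7477) = 0.145377.
1 − 2Q = 0.6158, giving −¼ ln(0.6158) = 0.121208.
d = 0.145377 + 0.121208 = 0.266585.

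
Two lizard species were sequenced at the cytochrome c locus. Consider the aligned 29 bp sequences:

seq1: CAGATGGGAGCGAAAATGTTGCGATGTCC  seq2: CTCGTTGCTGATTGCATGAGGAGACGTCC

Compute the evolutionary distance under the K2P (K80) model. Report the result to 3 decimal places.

Of 29 sites, 3 differences are transitions and 12 are transversions, so P = 3/29 ≈ 0.103448 and Q = 12/29 ≈ 0.413793.
Under the Kimura two-parameter model, d = −½ ln(1 − 2P − Q) − ¼ ln(1 − 2Q).
1 − 2P − Q = 0.379311, giving −½ ln(0.379311) = 0.484699.
1 − 2Q = 0.172414, giving −¼ ln(0.172414) = 0.439464.
d = 0.484699 + 0.439464 = 0.924163.

0.924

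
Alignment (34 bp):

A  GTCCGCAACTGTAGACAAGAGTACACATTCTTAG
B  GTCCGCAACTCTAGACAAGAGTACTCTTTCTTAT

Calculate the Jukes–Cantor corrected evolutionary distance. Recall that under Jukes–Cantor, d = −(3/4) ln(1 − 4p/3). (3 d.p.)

0.128

The sequences differ at 4 of 34 sites (11, 25, 27, 34), so p = 4/34 ≈ 0.117647.
d = −(3/4) ln(1 − 4p/3) = −0.75 ln(1 − 0.156863) = −0.75 ln(0.843137)
  = −0.75 × (-0.170626) = 0.127970 substitutions/site.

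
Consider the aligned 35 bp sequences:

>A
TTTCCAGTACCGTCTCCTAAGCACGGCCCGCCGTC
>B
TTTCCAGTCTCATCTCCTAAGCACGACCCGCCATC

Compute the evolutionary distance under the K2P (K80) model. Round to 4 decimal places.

Of 35 sites, 4 differences are transitions and 1 are transversions, so P = 4/35 ≈ 0.114286 and Q = 1/35 ≈ 0.028571.
Under the Kimura two-parameter model, d = −½ ln(1 − 2P − Q) − ¼ ln(1 − 2Q).
1 − 2P − Q = 0.742857, giving −½ ln(0.742857) = 0.148626.
1 − 2Q = 0.942858, giving −¼ ln(0.942858) = 0.014710.
d = 0.148626 + 0.014710 = 0.163336.

0.1633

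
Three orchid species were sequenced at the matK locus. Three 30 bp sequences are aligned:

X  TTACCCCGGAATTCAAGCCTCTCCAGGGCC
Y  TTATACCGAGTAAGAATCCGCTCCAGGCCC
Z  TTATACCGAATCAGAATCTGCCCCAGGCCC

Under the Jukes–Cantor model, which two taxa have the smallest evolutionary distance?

X–Y: 11/30 differ, p = 0.367, d = 0.503.
X–Z: 12/30 differ, p = 0.400, d = 0.572.
Y–Z: 4/30 differ, p = 0.133, d = 0.147.
The smallest distance is between Y and Z.

Y and Z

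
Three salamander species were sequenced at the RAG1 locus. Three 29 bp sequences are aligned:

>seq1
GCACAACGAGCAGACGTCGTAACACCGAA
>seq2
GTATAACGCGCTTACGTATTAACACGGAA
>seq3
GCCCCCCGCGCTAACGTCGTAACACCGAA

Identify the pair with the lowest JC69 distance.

seq1 and seq3

seq1–seq2: 8/29 differ, p = 0.276, d = 0.344.
seq1–seq3: 6/29 differ, p = 0.207, d = 0.242.
seq2–seq3: 9/29 differ, p = 0.310, d = 0.401.
The smallest distance is between seq1 and seq3.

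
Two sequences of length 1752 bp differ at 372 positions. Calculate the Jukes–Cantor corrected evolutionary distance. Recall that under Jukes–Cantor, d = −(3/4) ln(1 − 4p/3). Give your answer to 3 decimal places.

p = 372/1752 ≈ 0.212329.
d = −(3/4) ln(1 − 4p/3) = −0.75 ln(1 − 0.283105) = −0.75 ln(0.716895)
  = −0.75 × (-0.332826) = 0.249620 substitutions/site.

0.250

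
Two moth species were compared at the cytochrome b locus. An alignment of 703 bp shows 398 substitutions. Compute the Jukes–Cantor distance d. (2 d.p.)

1.05

p = 398/703 ≈ 0.566145.
d = −(3/4) ln(1 − 4p/3) = −0.75 ln(1 − 0.75486) = −0.75 ln(0.24514)
  = −0.75 × (-1.405926) = 1.054445 substitutions/site.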